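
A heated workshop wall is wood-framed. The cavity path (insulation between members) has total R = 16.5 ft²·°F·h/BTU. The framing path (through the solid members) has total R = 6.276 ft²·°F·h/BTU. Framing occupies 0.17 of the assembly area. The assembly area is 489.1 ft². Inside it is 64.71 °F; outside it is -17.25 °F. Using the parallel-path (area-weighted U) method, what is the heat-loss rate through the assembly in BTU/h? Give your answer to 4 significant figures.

3102 BTU/h

U_eff = 0.83/16.5 + 0.17/6.276 = 0.050303 + 0.027087 = 0.07739
R_eff = 1/U_eff = 12.922 ft²·°F·h/BTU
Q = 489.1 × (64.71 − (-17.25)) / 12.922 = 3102.3 BTU/h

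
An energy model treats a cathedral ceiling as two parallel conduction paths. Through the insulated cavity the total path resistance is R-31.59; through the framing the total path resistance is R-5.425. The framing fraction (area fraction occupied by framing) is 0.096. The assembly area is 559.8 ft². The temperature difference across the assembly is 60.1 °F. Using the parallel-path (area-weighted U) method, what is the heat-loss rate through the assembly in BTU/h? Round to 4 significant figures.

U_eff = 0.904/31.59 + 0.096/5.425 = 0.028617 + 0.017696 = 0.046313
R_eff = 1/U_eff = 21.592 ft²·°F·h/BTU
Q = 559.8 × 60.1 / 21.592 = 1558.1 BTU/h

1558 BTU/h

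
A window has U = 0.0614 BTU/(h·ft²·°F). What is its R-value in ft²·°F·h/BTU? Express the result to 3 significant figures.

R = 1/U = 1/0.0614 = 16.29

16.3 ft²·°F·h/BTU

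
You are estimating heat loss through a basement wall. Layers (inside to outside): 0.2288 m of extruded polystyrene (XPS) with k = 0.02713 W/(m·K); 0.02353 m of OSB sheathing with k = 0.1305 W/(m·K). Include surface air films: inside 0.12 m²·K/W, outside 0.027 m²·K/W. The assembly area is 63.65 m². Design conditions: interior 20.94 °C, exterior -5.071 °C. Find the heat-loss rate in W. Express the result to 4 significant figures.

189.0 W

0.2288/0.02713 = 8.4335
0.02353/0.1305 = 0.18031
R_total = 0.12 + 8.4335 + 0.18031 + 0.027 = 8.7608 m²·K/W
Q = A·ΔT/R = 63.65 × (20.94 − (-5.071)) / 8.7608 = 188.98 W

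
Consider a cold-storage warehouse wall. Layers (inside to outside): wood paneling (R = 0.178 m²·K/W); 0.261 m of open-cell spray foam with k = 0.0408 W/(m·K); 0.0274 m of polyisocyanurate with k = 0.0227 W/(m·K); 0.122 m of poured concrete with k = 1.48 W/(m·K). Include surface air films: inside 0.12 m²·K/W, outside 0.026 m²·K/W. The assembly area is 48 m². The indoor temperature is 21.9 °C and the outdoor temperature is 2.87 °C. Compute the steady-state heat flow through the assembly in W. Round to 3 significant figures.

0.261/0.0408 = 6.397
0.0274/0.0227 = 1.207
0.122/1.48 = 0.08243
R_total = 0.12 + 0.178 + 6.397 + 1.207 + 0.08243 + 0.026 = 8.011 m²·K/W
Q = A·ΔT/R = 48 × (21.9 − 2.87) / 8.011 = 114 W

114 W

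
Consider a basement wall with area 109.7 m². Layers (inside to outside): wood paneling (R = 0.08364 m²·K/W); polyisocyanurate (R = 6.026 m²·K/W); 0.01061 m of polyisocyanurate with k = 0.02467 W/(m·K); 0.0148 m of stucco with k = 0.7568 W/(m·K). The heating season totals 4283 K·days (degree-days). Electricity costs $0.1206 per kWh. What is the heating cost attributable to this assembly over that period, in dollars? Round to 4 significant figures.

0.01061/0.02467 = 0.43008
0.0148/0.7568 = 0.019556
R_total = 0.08364 + 6.026 + 0.43008 + 0.019556 = 6.5593 m²·K/W
E = A × HDD × 24 / R / 1000 = 109.7 × 4283 × 24 / 6.5593 / 1000 = 1719.1 kWh
Cost = 1719.1 × 0.1206 = $207.33

207.3 dollars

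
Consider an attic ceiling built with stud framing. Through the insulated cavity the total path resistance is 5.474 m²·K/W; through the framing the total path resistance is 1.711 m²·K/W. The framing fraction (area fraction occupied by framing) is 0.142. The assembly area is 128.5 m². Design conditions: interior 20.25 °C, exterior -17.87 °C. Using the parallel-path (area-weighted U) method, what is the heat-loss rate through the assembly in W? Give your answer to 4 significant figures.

U_eff = 0.858/5.474 + 0.142/1.711 = 0.15674 + 0.082992 = 0.23973
R_eff = 1/U_eff = 4.1713 m²·K/W
Q = 128.5 × (20.25 − (-17.87)) / 4.1713 = 1174.3 W

1174 W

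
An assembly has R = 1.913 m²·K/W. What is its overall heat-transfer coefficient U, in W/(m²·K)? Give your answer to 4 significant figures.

0.5227 W/(m²·K)

U = 1/R = 1/1.913 = 0.52274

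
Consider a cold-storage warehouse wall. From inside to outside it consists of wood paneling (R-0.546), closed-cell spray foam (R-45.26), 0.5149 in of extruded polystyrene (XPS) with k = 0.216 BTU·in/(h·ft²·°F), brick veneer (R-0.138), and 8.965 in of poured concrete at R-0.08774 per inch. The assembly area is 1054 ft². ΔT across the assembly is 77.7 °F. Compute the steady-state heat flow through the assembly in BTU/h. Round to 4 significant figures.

0.5149/0.216 = 2.3838
8.965 × 0.08774 = 0.78659
R_total = 0.546 + 45.26 + 2.3838 + 0.138 + 0.78659 = 49.114 ft²·°F·h/BTU
Q = A·ΔT/R = 1054 × 77.7 / 49.114 = 1667.5 BTU/h

1667 BTU/h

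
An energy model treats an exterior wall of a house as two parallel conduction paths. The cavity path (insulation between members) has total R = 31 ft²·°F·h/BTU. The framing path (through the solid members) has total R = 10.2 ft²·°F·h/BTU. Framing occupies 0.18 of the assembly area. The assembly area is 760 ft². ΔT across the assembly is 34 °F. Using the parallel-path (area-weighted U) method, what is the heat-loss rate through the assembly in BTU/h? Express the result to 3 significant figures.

U_eff = 0.82/31 + 0.18/10.2 = 0.02645 + 0.01765 = 0.0441
R_eff = 1/U_eff = 22.68 ft²·°F·h/BTU
Q = 760 × 34 / 22.68 = 1140 BTU/h

1140 BTU/h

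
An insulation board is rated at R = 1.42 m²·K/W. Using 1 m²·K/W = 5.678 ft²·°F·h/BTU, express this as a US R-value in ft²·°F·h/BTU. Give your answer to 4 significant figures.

8.063 ft²·°F·h/BTU

R_US = 1.42 × 5.678 = 8.0628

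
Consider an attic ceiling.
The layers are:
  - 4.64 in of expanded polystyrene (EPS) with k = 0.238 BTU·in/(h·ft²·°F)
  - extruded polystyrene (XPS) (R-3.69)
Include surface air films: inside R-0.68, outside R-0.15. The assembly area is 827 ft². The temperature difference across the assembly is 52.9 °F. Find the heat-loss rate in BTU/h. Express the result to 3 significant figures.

1820 BTU/h

4.64/0.238 = 19.5
R_total = 0.68 + 19.5 + 3.69 + 0.15 = 24.02 ft²·°F·h/BTU
Q = A·ΔT/R = 827 × 52.9 / 24.02 = 1822 BTU/h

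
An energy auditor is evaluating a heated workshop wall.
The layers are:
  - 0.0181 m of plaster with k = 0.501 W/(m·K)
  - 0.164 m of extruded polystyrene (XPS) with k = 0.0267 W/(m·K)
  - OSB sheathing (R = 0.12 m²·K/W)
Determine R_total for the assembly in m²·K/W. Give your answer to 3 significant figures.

6.30 m²·K/W

0.0181/0.501 = 0.03613
0.164/0.0267 = 6.142
R_total = 0.03613 + 6.142 + 0.12 = 6.298 m²·K/W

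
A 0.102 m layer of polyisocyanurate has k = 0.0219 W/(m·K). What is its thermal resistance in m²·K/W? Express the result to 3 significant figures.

R = L/k = 0.102/0.0219 = 4.658 m²·K/W

4.66 m²·K/W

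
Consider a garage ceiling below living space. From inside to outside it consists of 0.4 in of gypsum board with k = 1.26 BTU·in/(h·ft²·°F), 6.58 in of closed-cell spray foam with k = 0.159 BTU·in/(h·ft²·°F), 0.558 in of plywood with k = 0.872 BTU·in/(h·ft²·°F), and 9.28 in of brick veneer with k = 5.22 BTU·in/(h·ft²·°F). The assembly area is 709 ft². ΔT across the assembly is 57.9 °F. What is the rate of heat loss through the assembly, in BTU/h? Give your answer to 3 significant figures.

0.4/1.26 = 0.3175
6.58/0.159 = 41.38
0.558/0.872 = 0.6399
9.28/5.22 = 1.778
R_total = 0.3175 + 41.38 + 0.6399 + 1.778 = 44.12 ft²·°F·h/BTU
Q = A·ΔT/R = 709 × 57.9 / 44.12 = 930.5 BTU/h

930 BTU/h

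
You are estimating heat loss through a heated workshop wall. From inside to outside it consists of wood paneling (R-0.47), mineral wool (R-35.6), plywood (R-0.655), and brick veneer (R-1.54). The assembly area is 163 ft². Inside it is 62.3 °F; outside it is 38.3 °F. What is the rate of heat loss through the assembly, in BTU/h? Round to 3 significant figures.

R_total = 0.47 + 35.6 + 0.655 + 1.54 = 38.27 ft²·°F·h/BTU
Q = A·ΔT/R = 163 × (62.3 − 38.3) / 38.27 = 102.2 BTU/h

102 BTU/h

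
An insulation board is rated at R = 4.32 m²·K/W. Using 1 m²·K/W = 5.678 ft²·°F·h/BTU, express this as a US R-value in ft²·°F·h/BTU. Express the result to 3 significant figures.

R_US = 4.32 × 5.678 = 24.53

24.5 ft²·°F·h/BTU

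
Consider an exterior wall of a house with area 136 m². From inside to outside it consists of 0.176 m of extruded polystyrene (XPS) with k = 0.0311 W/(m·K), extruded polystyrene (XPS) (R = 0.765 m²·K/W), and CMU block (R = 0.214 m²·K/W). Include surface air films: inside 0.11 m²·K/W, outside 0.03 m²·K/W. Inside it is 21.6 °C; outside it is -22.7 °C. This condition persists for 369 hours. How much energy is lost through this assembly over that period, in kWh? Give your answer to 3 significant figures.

328 kWh

0.176/0.0311 = 5.659
R_total = 0.11 + 5.659 + 0.765 + 0.214 + 0.03 = 6.778 m²·K/W
Q = 136 × (21.6 − (-22.7)) / 6.778 = 888.9 W
E = 888.9 W × 369 h / 1000 = 328 kWh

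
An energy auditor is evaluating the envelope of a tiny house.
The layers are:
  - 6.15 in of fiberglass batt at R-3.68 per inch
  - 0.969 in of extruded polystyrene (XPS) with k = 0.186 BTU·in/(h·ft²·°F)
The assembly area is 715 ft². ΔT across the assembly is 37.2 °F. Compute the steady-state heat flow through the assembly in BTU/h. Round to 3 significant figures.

955 BTU/h

6.15 × 3.68 = 22.63
0.969/0.186 = 5.21
R_total = 22.63 + 5.21 = 27.84 ft²·°F·h/BTU
Q = A·ΔT/R = 715 × 37.2 / 27.84 = 955.3 BTU/h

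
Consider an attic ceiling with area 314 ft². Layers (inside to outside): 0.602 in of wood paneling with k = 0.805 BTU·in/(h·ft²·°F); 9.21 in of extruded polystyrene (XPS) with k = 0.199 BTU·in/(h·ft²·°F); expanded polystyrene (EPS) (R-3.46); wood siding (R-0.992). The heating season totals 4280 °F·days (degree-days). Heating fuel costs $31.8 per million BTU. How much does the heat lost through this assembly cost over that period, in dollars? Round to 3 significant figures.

0.602/0.805 = 0.7478
9.21/0.199 = 46.28
R_total = 0.7478 + 46.28 + 3.46 + 0.992 = 51.48 ft²·°F·h/BTU
E = A × HDD × 24 / R = 314 × 4280 × 24 / 51.48 = 626500 BTU
Cost = 626500/10⁶ × 31.8 = $19.92

19.9 dollars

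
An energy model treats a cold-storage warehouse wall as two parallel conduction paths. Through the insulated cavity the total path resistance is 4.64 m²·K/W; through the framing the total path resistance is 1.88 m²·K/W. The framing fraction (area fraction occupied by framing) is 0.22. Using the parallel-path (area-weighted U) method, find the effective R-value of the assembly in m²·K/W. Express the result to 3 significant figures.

U_eff = 0.78/4.64 + 0.22/1.88 = 0.1681 + 0.117 = 0.2851
R_eff = 1/U_eff = 3.507 m²·K/W

3.51 m²·K/W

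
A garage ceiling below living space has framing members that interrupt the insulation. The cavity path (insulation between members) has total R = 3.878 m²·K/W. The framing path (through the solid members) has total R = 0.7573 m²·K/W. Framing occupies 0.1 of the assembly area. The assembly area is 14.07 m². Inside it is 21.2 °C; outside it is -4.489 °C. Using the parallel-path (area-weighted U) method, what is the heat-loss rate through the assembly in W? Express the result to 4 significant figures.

U_eff = 0.9/3.878 + 0.1/0.7573 = 0.23208 + 0.13205 = 0.36413
R_eff = 1/U_eff = 2.7463 m²·K/W
Q = 14.07 × (21.2 − (-4.489)) / 2.7463 = 131.61 W

131.6 W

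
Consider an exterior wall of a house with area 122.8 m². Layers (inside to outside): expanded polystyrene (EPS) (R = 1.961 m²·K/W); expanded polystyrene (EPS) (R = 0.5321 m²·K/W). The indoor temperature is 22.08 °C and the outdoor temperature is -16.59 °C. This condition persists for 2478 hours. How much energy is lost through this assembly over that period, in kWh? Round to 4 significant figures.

4720 kWh

R_total = 1.961 + 0.5321 = 2.4931 m²·K/W
Q = 122.8 × (22.08 − (-16.59)) / 2.4931 = 1904.7 W
E = 1904.7 W × 2478 h / 1000 = 4719.9 kWh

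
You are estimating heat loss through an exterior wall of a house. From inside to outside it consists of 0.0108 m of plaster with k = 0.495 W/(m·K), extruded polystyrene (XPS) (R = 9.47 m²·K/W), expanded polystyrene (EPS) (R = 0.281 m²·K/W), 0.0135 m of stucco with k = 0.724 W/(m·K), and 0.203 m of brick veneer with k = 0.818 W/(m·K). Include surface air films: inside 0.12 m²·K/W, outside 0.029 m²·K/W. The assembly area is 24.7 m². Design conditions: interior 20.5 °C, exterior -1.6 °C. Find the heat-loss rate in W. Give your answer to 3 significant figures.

53.6 W

0.0108/0.495 = 0.02182
0.0135/0.724 = 0.01865
0.203/0.818 = 0.2482
R_total = 0.12 + 0.02182 + 9.47 + 0.281 + 0.01865 + 0.2482 + 0.029 = 10.19 m²·K/W
Q = A·ΔT/R = 24.7 × (20.5 − (-1.6)) / 10.19 = 53.58 W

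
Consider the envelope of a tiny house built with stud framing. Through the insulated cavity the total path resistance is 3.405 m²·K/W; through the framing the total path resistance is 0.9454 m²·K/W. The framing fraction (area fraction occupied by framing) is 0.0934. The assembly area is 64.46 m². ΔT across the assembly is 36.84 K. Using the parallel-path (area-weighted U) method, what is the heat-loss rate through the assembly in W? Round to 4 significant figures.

866.9 W

U_eff = 0.9066/3.405 + 0.0934/0.9454 = 0.26626 + 0.098794 = 0.36505
R_eff = 1/U_eff = 2.7394 m²·K/W
Q = 64.46 × 36.84 / 2.7394 = 866.89 W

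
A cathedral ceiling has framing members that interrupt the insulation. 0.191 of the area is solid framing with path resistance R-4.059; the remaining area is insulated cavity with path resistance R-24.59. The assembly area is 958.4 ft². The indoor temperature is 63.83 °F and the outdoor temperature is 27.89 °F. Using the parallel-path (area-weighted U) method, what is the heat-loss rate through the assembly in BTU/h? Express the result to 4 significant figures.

2754 BTU/h

U_eff = 0.809/24.59 + 0.191/4.059 = 0.0329 + 0.047056 = 0.079955
R_eff = 1/U_eff = 12.507 ft²·°F·h/BTU
Q = 958.4 × (63.83 − 27.89) / 12.507 = 2754.1 BTU/h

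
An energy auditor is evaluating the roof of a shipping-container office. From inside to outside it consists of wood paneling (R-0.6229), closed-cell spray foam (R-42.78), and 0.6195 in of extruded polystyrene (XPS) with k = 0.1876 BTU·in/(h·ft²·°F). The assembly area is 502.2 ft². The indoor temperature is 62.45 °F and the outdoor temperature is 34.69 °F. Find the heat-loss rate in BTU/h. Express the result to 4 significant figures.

0.6195/0.1876 = 3.3022
R_total = 0.6229 + 42.78 + 3.3022 = 46.705 ft²·°F·h/BTU
Q = A·ΔT/R = 502.2 × (62.45 − 34.69) / 46.705 = 298.49 BTU/h

298.5 BTU/h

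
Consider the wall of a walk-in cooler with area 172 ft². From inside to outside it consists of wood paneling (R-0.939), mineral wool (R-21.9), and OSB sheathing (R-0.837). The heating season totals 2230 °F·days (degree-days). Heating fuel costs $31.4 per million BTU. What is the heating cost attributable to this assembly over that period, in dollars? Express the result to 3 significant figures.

R_total = 0.939 + 21.9 + 0.837 = 23.68 ft²·°F·h/BTU
E = A × HDD × 24 / R = 172 × 2230 × 24 / 23.68 = 388800 BTU
Cost = 388800/10⁶ × 31.4 = $12.21

12.2 dollars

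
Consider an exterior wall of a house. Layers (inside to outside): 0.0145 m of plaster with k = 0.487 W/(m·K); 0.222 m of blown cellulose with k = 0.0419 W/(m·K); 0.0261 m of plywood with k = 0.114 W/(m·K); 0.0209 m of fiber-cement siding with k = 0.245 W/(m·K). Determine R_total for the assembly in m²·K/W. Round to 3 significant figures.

5.64 m²·K/W

0.0145/0.487 = 0.02977
0.222/0.0419 = 5.298
0.0261/0.114 = 0.2289
0.0209/0.245 = 0.08531
R_total = 0.02977 + 5.298 + 0.2289 + 0.08531 = 5.642 m²·K/W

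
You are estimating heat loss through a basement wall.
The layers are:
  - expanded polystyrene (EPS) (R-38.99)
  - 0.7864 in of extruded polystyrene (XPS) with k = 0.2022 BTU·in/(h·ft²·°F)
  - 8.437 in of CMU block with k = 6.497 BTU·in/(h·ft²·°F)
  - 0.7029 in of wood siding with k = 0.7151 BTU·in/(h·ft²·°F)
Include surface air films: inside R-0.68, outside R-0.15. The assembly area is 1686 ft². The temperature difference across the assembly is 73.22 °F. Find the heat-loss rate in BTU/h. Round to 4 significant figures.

2684 BTU/h

0.7864/0.2022 = 3.8892
8.437/6.497 = 1.2986
0.7029/0.7151 = 0.98294
R_total = 0.68 + 38.99 + 3.8892 + 1.2986 + 0.98294 + 0.15 = 45.991 ft²·°F·h/BTU
Q = A·ΔT/R = 1686 × 73.22 / 45.991 = 2684.2 BTU/h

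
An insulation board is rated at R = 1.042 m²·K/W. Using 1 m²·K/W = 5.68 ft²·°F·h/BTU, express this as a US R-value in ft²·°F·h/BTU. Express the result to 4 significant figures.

5.919 ft²·°F·h/BTU

R_US = 1.042 × 5.68 = 5.9186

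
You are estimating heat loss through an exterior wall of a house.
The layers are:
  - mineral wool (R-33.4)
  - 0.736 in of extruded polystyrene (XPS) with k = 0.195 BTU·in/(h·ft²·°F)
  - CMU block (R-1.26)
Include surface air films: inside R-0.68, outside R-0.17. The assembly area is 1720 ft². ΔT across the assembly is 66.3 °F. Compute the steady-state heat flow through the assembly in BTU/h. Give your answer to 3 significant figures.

0.736/0.195 = 3.774
R_total = 0.68 + 33.4 + 3.774 + 1.26 + 0.17 = 39.28 ft²·°F·h/BTU
Q = A·ΔT/R = 1720 × 66.3 / 39.28 = 2903 BTU/h

2900 BTU/h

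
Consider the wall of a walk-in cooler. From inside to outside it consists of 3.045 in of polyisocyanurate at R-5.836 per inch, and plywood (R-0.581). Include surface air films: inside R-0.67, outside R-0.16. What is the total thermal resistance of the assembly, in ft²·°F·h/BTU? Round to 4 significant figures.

3.045 × 5.836 = 17.771
R_total = 0.67 + 17.771 + 0.581 + 0.16 = 19.182 ft²·°F·h/BTU

19.18 ft²·°F·h/BTU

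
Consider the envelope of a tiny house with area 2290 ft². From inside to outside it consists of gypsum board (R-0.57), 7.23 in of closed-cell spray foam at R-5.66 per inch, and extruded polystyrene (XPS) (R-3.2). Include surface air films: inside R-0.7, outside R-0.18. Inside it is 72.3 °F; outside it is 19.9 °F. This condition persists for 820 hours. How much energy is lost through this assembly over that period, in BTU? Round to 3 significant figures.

7.23 × 5.66 = 40.92
R_total = 0.7 + 0.57 + 40.92 + 3.2 + 0.18 = 45.57 ft²·°F·h/BTU
Q = 2290 × (72.3 − 19.9) / 45.57 = 2633 BTU/h
E = 2633 × 820 = 2159000 BTU

2160000 BTU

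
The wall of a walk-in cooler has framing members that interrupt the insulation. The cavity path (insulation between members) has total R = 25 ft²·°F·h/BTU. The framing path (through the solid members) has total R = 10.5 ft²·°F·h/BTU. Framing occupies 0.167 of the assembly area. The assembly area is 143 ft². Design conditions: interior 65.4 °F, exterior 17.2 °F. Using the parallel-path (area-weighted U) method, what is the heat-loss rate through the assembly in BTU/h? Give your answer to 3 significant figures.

U_eff = 0.833/25 + 0.167/10.5 = 0.03332 + 0.0159 = 0.04922
R_eff = 1/U_eff = 20.31 ft²·°F·h/BTU
Q = 143 × (65.4 − 17.2) / 20.31 = 339.3 BTU/h

339 BTU/h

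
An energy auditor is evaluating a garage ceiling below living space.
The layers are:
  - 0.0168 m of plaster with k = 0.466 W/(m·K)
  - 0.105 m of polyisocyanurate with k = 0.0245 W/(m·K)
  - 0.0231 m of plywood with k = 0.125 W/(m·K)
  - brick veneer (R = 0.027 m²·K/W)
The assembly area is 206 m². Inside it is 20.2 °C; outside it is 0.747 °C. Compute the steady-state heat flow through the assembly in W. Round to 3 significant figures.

0.0168/0.466 = 0.03605
0.105/0.0245 = 4.286
0.0231/0.125 = 0.1848
R_total = 0.03605 + 4.286 + 0.1848 + 0.027 = 4.534 m²·K/W
Q = A·ΔT/R = 206 × (20.2 − 0.747) / 4.534 = 883.9 W

884 W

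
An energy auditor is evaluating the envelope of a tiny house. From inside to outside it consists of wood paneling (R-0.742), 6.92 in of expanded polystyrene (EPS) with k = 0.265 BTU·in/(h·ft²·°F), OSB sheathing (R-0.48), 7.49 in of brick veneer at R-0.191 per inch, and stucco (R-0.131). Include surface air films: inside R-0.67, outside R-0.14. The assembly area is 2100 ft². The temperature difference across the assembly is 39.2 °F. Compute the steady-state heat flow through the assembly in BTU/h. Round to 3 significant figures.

2770 BTU/h

6.92/0.265 = 26.11
7.49 × 0.191 = 1.431
R_total = 0.67 + 0.742 + 26.11 + 0.48 + 1.431 + 0.131 + 0.14 = 29.71 ft²·°F·h/BTU
Q = A·ΔT/R = 2100 × 39.2 / 29.71 = 2771 BTU/h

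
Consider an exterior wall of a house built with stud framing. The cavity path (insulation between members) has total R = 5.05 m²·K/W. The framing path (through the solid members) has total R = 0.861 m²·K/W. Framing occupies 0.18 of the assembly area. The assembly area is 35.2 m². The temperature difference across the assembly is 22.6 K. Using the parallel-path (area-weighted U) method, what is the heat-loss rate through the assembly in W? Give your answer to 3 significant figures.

U_eff = 0.82/5.05 + 0.18/0.861 = 0.1624 + 0.2091 = 0.3714
R_eff = 1/U_eff = 2.692 m²·K/W
Q = 35.2 × 22.6 / 2.692 = 295.5 W

295 W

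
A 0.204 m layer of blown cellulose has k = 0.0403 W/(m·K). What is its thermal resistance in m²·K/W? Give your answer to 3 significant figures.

5.06 m²·K/W

R = L/k = 0.204/0.0403 = 5.062 m²·K/W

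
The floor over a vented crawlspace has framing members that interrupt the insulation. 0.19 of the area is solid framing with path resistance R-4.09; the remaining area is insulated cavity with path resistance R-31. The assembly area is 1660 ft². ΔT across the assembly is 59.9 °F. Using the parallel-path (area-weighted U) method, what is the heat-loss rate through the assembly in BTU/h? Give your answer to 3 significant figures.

U_eff = 0.81/31 + 0.19/4.09 = 0.02613 + 0.04645 = 0.07258
R_eff = 1/U_eff = 13.78 ft²·°F·h/BTU
Q = 1660 × 59.9 / 13.78 = 7217 BTU/h

7220 BTU/h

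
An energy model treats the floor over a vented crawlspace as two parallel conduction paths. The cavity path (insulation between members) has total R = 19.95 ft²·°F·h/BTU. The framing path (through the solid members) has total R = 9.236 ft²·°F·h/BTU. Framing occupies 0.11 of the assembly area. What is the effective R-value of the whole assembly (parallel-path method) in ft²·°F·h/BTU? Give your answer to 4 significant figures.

U_eff = 0.89/19.95 + 0.11/9.236 = 0.044612 + 0.01191 = 0.056521
R_eff = 1/U_eff = 17.692 ft²·°F·h/BTU

17.69 ft²·°F·h/BTU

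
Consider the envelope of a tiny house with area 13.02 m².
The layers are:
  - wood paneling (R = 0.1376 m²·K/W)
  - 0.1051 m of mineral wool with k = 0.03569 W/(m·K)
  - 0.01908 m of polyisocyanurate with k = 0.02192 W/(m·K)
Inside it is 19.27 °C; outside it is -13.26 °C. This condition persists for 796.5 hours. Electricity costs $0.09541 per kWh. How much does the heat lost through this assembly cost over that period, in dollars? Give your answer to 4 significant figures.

8.143 dollars

0.1051/0.03569 = 2.9448
0.01908/0.02192 = 0.87044
R_total = 0.1376 + 2.9448 + 0.87044 = 3.9528 m²·K/W
Q = 13.02 × (19.27 − (-13.26)) / 3.9528 = 107.15 W
E = 107.15 W × 796.5 h / 1000 = 85.344 kWh
Cost = 85.344 × 0.09541 = $8.1426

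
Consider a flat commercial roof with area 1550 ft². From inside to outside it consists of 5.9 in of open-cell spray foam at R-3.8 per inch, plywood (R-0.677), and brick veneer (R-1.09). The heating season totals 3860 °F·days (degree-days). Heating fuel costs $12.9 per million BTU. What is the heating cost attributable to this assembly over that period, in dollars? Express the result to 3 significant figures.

5.9 × 3.8 = 22.42
R_total = 22.42 + 0.677 + 1.09 = 24.19 ft²·°F·h/BTU
E = A × HDD × 24 / R = 1550 × 3860 × 24 / 24.19 = 5937000 BTU
Cost = 5937000/10⁶ × 12.9 = $76.58

76.6 dollars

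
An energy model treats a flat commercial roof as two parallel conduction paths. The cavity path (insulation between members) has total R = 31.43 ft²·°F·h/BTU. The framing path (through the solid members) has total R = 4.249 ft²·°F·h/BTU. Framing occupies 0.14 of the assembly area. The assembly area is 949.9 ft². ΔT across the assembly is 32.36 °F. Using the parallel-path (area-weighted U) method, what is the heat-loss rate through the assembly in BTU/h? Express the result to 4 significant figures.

1854 BTU/h

U_eff = 0.86/31.43 + 0.14/4.249 = 0.027362 + 0.032949 = 0.060311
R_eff = 1/U_eff = 16.581 ft²·°F·h/BTU
Q = 949.9 × 32.36 / 16.581 = 1853.9 BTU/h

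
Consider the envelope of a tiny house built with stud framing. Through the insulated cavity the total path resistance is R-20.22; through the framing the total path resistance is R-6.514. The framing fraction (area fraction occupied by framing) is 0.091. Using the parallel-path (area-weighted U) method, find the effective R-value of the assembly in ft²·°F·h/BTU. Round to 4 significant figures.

16.97 ft²·°F·h/BTU

U_eff = 0.909/20.22 + 0.091/6.514 = 0.044955 + 0.01397 = 0.058925
R_eff = 1/U_eff = 16.971 ft²·°F·h/BTU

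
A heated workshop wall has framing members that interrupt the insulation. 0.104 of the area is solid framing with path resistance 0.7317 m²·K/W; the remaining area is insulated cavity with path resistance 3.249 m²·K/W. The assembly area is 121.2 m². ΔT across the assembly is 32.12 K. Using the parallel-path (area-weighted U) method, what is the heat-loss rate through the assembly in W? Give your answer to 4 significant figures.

U_eff = 0.896/3.249 + 0.104/0.7317 = 0.27578 + 0.14213 = 0.41791
R_eff = 1/U_eff = 2.3928 m²·K/W
Q = 121.2 × 32.12 / 2.3928 = 1626.9 W

1627 W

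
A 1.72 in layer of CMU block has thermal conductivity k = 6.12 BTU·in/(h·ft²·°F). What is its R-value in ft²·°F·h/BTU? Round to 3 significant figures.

R = L/k = 1.72/6.12 = 0.281 ft²·°F·h/BTU

0.281 ft²·°F·h/BTU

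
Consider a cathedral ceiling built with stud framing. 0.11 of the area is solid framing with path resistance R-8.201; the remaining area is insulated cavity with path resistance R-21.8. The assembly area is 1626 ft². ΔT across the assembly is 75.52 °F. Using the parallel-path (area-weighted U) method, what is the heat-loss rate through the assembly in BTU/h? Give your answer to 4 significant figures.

6660 BTU/h

U_eff = 0.89/21.8 + 0.11/8.201 = 0.040826 + 0.013413 = 0.054239
R_eff = 1/U_eff = 18.437 ft²·°F·h/BTU
Q = 1626 × 75.52 / 18.437 = 6660.3 BTU/h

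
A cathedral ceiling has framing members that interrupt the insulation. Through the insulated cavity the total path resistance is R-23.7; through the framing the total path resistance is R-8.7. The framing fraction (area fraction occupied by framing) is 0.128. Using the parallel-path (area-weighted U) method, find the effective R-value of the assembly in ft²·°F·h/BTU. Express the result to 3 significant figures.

19.4 ft²·°F·h/BTU

U_eff = 0.872/23.7 + 0.128/8.7 = 0.03679 + 0.01471 = 0.05151
R_eff = 1/U_eff = 19.42 ft²·°F·h/BTU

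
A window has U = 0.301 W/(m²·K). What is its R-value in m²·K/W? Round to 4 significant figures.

R = 1/U = 1/0.301 = 3.3223

3.322 m²·K/W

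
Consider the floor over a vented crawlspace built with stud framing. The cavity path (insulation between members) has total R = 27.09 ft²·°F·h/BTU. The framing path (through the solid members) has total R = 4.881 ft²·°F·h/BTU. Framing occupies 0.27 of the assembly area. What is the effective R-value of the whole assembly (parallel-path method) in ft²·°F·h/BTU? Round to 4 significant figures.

U_eff = 0.73/27.09 + 0.27/4.881 = 0.026947 + 0.055317 = 0.082264
R_eff = 1/U_eff = 12.156 ft²·°F·h/BTU

12.16 ft²·°F·h/BTU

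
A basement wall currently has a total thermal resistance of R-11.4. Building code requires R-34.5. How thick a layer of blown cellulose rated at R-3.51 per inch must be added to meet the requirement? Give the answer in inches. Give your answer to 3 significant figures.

ΔR = 34.5 − 11.4 = 23.1 ft²·°F·h/BTU
L = ΔR / (R/in) = 23.1/3.51 = 6.581 in

6.58 in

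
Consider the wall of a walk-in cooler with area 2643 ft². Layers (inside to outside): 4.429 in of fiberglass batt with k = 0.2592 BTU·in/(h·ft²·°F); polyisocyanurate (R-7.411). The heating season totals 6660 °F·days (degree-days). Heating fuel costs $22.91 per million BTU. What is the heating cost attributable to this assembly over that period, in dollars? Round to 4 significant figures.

395.1 dollars

4.429/0.2592 = 17.087
R_total = 17.087 + 7.411 = 24.498 ft²·°F·h/BTU
E = A × HDD × 24 / R = 2643 × 6660 × 24 / 24.498 = 17244000 BTU
Cost = 17244000/10⁶ × 22.91 = $395.07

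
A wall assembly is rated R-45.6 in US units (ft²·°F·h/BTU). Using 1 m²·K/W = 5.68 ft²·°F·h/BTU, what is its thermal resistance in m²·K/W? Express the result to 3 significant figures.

8.03 m²·K/W

R_SI = 45.6/5.68 = 8.028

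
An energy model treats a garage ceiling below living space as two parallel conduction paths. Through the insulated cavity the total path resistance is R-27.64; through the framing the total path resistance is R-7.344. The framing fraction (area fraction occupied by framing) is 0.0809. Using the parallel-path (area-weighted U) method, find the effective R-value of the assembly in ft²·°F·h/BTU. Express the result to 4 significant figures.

U_eff = 0.9191/27.64 + 0.0809/7.344 = 0.033253 + 0.011016 = 0.044268
R_eff = 1/U_eff = 22.59 ft²·°F·h/BTU

22.59 ft²·°F·h/BTU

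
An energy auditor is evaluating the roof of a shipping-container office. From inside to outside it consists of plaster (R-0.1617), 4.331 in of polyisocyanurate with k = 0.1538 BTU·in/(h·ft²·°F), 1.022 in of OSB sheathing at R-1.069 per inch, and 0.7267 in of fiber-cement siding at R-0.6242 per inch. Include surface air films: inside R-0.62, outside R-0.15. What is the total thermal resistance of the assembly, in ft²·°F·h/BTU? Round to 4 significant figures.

4.331/0.1538 = 28.16
1.022 × 1.069 = 1.0925
0.7267 × 0.6242 = 0.45361
R_total = 0.62 + 0.1617 + 28.16 + 1.0925 + 0.45361 + 0.15 = 30.638 ft²·°F·h/BTU

30.64 ft²·°F·h/BTU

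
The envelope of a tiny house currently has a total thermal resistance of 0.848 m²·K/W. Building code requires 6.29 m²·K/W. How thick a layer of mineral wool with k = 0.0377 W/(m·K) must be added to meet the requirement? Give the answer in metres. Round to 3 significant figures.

0.205 m

ΔR = 6.29 − 0.848 = 5.442 m²·K/W
L = ΔR × k = 5.442 × 0.0377 = 0.2052 m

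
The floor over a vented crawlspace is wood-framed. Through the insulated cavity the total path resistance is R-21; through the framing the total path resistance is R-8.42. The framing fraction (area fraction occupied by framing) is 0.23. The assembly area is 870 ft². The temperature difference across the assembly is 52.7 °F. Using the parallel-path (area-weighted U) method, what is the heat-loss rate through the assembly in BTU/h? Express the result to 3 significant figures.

2930 BTU/h

U_eff = 0.77/21 + 0.23/8.42 = 0.03667 + 0.02732 = 0.06398
R_eff = 1/U_eff = 15.63 ft²·°F·h/BTU
Q = 870 × 52.7 / 15.63 = 2934 BTU/h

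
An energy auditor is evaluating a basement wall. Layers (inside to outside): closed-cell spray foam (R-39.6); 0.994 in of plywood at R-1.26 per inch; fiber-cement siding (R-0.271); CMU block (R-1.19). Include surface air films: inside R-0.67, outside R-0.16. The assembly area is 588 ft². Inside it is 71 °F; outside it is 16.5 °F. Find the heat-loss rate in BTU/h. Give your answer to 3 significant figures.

0.994 × 1.26 = 1.252
R_total = 0.67 + 39.6 + 1.252 + 0.271 + 1.19 + 0.16 = 43.14 ft²·°F·h/BTU
Q = A·ΔT/R = 588 × (71 − 16.5) / 43.14 = 742.8 BTU/h

743 BTU/h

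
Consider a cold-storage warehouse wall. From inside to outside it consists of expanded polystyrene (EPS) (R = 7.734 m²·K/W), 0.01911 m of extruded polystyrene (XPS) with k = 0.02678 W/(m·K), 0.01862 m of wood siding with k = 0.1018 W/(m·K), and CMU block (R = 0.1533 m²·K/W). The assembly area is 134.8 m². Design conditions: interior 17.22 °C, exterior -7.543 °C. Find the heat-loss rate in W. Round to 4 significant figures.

380.0 W

0.01911/0.02678 = 0.71359
0.01862/0.1018 = 0.18291
R_total = 7.734 + 0.71359 + 0.18291 + 0.1533 = 8.7838 m²·K/W
Q = A·ΔT/R = 134.8 × (17.22 − (-7.543)) / 8.7838 = 380.02 W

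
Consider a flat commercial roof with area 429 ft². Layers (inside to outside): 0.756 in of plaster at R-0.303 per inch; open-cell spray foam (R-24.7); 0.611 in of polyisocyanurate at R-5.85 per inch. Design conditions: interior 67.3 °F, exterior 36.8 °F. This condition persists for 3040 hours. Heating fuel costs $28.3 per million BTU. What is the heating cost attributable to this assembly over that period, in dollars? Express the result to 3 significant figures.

39.5 dollars

0.756 × 0.303 = 0.2291
0.611 × 5.85 = 3.574
R_total = 0.2291 + 24.7 + 3.574 = 28.5 ft²·°F·h/BTU
Q = 429 × (67.3 − 36.8) / 28.5 = 459.1 BTU/h
E = 459.1 × 3040 = 1396000 BTU
Cost = 1396000/10⁶ × 28.3 = $39.49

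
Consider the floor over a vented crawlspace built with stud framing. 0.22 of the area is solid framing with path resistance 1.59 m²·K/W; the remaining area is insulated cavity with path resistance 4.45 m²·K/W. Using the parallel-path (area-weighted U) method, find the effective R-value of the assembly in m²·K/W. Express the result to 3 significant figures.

3.19 m²·K/W

U_eff = 0.78/4.45 + 0.22/1.59 = 0.1753 + 0.1384 = 0.3136
R_eff = 1/U_eff = 3.188 m²·K/W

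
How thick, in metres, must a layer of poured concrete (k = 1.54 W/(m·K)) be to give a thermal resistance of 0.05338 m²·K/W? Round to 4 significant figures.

0.08221 m

L = R·k = 0.05338 × 1.54 = 0.082205 m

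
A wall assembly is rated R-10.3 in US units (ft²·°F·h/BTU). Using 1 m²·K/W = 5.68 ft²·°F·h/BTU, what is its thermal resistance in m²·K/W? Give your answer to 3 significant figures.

1.81 m²·K/W

R_SI = 10.3/5.68 = 1.813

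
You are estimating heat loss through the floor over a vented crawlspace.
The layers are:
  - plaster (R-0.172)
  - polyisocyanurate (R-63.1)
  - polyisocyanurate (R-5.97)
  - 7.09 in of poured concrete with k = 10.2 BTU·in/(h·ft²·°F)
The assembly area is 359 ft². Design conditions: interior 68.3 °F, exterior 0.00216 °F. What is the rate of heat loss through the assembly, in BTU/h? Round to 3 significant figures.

351 BTU/h

7.09/10.2 = 0.6951
R_total = 0.172 + 63.1 + 5.97 + 0.6951 = 69.94 ft²·°F·h/BTU
Q = A·ΔT/R = 359 × (68.3 − 0.00216) / 69.94 = 350.6 BTU/h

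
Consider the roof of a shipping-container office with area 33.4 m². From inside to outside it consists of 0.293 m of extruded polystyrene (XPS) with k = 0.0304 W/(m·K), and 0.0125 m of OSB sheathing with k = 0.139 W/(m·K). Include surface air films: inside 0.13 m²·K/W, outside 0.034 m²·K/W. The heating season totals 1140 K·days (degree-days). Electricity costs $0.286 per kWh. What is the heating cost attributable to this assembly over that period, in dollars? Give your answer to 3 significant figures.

26.4 dollars

0.293/0.0304 = 9.638
0.0125/0.139 = 0.08993
R_total = 0.13 + 9.638 + 0.08993 + 0.034 = 9.892 m²·K/W
E = A × HDD × 24 / R / 1000 = 33.4 × 1140 × 24 / 9.892 / 1000 = 92.38 kWh
Cost = 92.38 × 0.286 = $26.42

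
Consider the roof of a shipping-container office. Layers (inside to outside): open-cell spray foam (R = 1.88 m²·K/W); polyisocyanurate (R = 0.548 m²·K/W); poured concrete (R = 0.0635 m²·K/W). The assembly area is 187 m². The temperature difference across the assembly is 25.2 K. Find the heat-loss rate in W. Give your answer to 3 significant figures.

1890 W

R_total = 1.88 + 0.548 + 0.0635 = 2.491 m²·K/W
Q = A·ΔT/R = 187 × 25.2 / 2.491 = 1891 W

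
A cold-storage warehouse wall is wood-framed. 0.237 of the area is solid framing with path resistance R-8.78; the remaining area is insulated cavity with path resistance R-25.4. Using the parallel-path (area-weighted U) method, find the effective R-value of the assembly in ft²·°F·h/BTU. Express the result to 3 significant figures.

17.5 ft²·°F·h/BTU

U_eff = 0.763/25.4 + 0.237/8.78 = 0.03004 + 0.02699 = 0.05703
R_eff = 1/U_eff = 17.53 ft²·°F·h/BTU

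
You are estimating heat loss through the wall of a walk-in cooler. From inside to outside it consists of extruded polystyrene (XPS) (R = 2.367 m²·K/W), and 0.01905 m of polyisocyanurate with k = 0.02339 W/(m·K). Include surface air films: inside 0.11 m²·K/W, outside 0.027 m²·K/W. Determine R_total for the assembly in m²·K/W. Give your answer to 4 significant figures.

0.01905/0.02339 = 0.81445
R_total = 0.11 + 2.367 + 0.81445 + 0.027 = 3.3185 m²·K/W

3.318 m²·K/W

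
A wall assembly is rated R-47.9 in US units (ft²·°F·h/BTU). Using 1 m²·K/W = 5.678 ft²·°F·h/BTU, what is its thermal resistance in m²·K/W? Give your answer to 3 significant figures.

R_SI = 47.9/5.678 = 8.436

8.44 m²·K/W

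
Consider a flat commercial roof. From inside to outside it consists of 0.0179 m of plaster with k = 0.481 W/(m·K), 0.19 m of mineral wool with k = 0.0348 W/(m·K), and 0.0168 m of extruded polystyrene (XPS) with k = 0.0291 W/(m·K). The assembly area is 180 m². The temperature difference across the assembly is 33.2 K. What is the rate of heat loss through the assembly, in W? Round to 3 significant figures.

984 W

0.0179/0.481 = 0.03721
0.19/0.0348 = 5.46
0.0168/0.0291 = 0.5773
R_total = 0.03721 + 5.46 + 0.5773 = 6.074 m²·K/W
Q = A·ΔT/R = 180 × 33.2 / 6.074 = 983.8 W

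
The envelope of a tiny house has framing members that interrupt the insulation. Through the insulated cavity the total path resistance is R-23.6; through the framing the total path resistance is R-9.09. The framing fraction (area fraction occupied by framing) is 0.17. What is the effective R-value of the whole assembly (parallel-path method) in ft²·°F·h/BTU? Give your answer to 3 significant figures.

U_eff = 0.83/23.6 + 0.17/9.09 = 0.03517 + 0.0187 = 0.05387
R_eff = 1/U_eff = 18.56 ft²·°F·h/BTU

18.6 ft²·°F·h/BTU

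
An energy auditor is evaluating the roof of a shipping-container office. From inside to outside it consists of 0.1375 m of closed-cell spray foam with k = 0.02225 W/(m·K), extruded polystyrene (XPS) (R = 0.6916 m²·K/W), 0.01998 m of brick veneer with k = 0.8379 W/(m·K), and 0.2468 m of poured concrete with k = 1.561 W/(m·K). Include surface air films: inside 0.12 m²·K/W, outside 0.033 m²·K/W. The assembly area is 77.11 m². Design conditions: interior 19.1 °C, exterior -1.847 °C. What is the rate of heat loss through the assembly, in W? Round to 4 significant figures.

224.1 W

0.1375/0.02225 = 6.1798
0.01998/0.8379 = 0.023845
0.2468/1.561 = 0.1581
R_total = 0.12 + 6.1798 + 0.6916 + 0.023845 + 0.1581 + 0.033 = 7.2063 m²·K/W
Q = A·ΔT/R = 77.11 × (19.1 − (-1.847)) / 7.2063 = 224.14 W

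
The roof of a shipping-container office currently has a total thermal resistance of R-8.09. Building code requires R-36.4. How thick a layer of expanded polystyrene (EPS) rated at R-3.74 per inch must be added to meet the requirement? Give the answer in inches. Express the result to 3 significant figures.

ΔR = 36.4 − 8.09 = 28.31 ft²·°F·h/BTU
L = ΔR / (R/in) = 28.31/3.74 = 7.57 in

7.57 in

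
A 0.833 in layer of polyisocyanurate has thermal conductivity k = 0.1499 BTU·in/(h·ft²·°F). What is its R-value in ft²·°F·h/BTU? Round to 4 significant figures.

R = L/k = 0.833/0.1499 = 5.557 ft²·°F·h/BTU

5.557 ft²·°F·h/BTU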